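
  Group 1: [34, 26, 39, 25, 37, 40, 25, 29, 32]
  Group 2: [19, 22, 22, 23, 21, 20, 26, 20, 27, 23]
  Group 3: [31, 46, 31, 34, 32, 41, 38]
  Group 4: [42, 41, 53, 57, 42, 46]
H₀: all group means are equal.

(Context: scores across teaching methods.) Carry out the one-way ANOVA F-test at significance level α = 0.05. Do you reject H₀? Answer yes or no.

reject H₀: yes

Group means [31.89, 22.30, 36.14, 46.83], grand mean 32.625
SSB = Σnᵢ(x̄ᵢ−x̄)² = 2368.821; SSW = ΣΣ(x−x̄ᵢ)² = 766.679
MSB = 2368.821/3 = 789.6069; MSW = 766.679/28 = 27.3814
F = MSB/MSW = 28.8373
df = (3, 28)
p-value (upper-tail) = 0.00000
At α=0.05: p < α → reject H₀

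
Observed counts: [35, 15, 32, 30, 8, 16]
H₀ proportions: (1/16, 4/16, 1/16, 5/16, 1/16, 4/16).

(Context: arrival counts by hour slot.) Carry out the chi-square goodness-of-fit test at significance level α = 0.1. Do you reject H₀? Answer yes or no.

reject H₀: yes

n = 136; E_i = n·p_i = [8.50, 34.00, 8.50, 42.50, 8.50, 34.00]
χ² = (35−8.50)²/8.50 + (15−34.00)²/34.00 + (32−8.50)²/8.50 + (30−42.50)²/42.50 + (8−8.50)²/8.50 + (16−34.00)²/34.00 = 171.4412
df = 5
p-value (upper-tail) = 0.00000
At α=0.1: p < α → reject H₀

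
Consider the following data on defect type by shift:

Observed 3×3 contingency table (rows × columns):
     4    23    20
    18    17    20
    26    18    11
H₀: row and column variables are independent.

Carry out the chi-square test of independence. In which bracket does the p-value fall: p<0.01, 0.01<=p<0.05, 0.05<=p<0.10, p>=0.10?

Row totals [47, 55, 55], col totals [48, 58, 51], n=157
χ² = (4−14.37)²/14.37 + (23−17.36)²/17.36 + (20−15.27)²/15.27 + (18−16.82)²/16.82 + (17−20.32)²/20.32 + (20−17.87)²/17.87 + (26−16.82)²/16.82 + (18−20.32)²/20.32 + (11−17.87)²/17.87 = 19.5803
df = 4
p-value (upper-tail) = 0.00060
→ bracket: p<0.01

p-value bracket: p<0.01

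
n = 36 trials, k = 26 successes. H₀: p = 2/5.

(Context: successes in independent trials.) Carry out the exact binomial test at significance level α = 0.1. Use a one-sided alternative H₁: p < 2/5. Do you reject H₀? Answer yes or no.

Exact binomial: n=36, k=26, p₀=2/5=0.4000
P(X≤26) from Σ C(n,i)·p₀^i·(1−p₀)^(n−i)
p-value (one-sided, H₁ less) = 0.99998
At α=0.1: p ≥ α → fail to reject H₀

reject H₀: no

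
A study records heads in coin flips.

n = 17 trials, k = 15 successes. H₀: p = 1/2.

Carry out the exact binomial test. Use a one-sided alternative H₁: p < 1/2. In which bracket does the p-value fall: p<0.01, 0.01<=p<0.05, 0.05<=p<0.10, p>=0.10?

Exact binomial: n=17, k=15, p₀=1/2=0.5000
P(X≤15) from Σ C(n,i)·p₀^i·(1−p₀)^(n−i)
p-value (one-sided, H₁ less) = 0.99986
→ bracket: p>=0.10

p-value bracket: p>=0.10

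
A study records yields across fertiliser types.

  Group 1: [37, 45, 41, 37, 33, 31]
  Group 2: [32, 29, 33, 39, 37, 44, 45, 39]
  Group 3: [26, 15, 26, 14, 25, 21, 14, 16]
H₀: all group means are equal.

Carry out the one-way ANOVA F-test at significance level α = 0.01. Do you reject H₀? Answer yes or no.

Group means [37.33, 37.25, 19.62], grand mean 30.864
SSB = Σnᵢ(x̄ᵢ−x̄)² = 1587.883; SSW = ΣΣ(x−x̄ᵢ)² = 566.708
MSB = 1587.883/2 = 793.9413; MSW = 566.708/19 = 29.8268
F = MSB/MSW = 26.6184
df = (2, 19)
p-value (upper-tail) = 0.00000
At α=0.01: p < α → reject H₀

reject H₀: yes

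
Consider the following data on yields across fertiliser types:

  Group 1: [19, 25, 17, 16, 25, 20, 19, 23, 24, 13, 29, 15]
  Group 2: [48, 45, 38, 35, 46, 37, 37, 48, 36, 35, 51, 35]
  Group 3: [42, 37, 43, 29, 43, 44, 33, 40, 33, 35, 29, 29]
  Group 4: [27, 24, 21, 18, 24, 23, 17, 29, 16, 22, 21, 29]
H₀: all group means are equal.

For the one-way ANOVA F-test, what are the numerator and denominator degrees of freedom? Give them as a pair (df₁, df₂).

k = 4 groups, N = 48 total
df = (k−1, N−k) = (4−1, 48−4) = (3, 44)

degrees of freedom = [3, 44]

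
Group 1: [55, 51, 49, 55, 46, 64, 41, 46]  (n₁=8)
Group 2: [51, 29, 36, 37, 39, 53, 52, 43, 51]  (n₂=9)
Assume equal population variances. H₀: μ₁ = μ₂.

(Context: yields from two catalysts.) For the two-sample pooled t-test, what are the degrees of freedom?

df = n₁ + n₂ − 2 = 8 + 9 − 2 = 15

degrees of freedom = 15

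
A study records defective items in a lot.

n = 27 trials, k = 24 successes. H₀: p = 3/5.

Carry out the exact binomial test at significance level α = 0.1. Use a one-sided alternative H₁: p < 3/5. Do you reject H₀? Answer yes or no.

Exact binomial: n=27, k=24, p₀=3/5=0.6000
P(X≤24) from Σ C(n,i)·p₀^i·(1−p₀)^(n−i)
p-value (one-sided, H₁ less) = 0.99982
At α=0.1: p ≥ α → fail to reject H₀

reject H₀: no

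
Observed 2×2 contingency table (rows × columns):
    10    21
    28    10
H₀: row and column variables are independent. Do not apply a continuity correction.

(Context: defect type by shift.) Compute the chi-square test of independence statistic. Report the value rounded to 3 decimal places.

Row totals [31, 38], col totals [38, 31], n=69
χ² = (10−17.07)²/17.07 + (21−13.93)²/13.93 + (28−20.93)²/20.93 + (10−17.07)²/17.07 = 11.8413
df = 1

test statistic = 11.841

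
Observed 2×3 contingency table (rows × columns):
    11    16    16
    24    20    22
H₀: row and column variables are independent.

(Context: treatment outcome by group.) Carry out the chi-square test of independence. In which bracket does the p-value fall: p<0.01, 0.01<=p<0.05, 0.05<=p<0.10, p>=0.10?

p-value bracket: p>=0.10

Row totals [43, 66], col totals [35, 36, 38], n=109
χ² = (11−13.81)²/13.81 + (16−14.20)²/14.20 + (16−14.99)²/14.99 + (24−21.19)²/21.19 + (20−21.80)²/21.80 + (22−23.01)²/23.01 = 1.4309
df = 2
p-value (upper-tail) = 0.48898
→ bracket: p>=0.10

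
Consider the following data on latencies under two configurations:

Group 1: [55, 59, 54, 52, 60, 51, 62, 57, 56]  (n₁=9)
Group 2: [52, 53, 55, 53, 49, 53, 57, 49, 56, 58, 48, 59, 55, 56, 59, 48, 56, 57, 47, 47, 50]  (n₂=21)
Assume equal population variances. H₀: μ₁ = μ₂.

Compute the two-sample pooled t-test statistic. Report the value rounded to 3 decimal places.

x̄₁=56.222, s₁=3.667, n₁=9
x̄₂=53.190, s₂=4.045, n₂=21
s_p² = [8·3.667² + 20·4.045²]/28 = 15.5283
SE = √(s_p²·(1/9+1/21)) = 1.5700
t = (56.222−53.190)/1.5700 = 1.9311
df = 28

test statistic = 1.931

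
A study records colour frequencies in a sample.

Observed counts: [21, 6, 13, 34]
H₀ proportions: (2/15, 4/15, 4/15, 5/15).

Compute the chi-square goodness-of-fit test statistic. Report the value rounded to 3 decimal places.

n = 74; E_i = n·p_i = [9.87, 19.73, 19.73, 24.67]
χ² = (21−9.87)²/9.87 + (6−19.73)²/19.73 + (13−19.73)²/19.73 + (34−24.67)²/24.67 = 27.9493
df = 3

test statistic = 27.949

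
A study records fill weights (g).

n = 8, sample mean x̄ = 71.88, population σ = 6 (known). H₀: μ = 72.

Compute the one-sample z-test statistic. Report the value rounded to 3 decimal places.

test statistic = -0.057

SE = σ/√n = 6/√8 = 2.1213
z = (x̄−μ₀)/SE = (71.88−72)/2.1213 = -0.0566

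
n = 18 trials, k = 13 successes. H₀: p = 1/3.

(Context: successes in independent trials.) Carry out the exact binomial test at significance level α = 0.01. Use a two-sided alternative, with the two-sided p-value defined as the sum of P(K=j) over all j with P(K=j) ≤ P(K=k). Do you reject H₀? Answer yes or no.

reject H₀: yes

Exact binomial: n=18, k=13, p₀=1/3=0.3333
P(X=j) = C(n,j)·p₀^j·(1−p₀)^(n−j); p = Σ P(X=j) over j with P(X=j) ≤ P(X=13)
p-value (two-sided) = 0.00153
At α=0.01: p < α → reject H₀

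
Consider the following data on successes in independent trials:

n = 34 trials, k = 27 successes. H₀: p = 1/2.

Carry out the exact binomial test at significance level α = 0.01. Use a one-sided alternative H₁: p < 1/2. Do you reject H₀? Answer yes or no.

reject H₀: no

Exact binomial: n=34, k=27, p₀=1/2=0.5000
P(X≤27) from Σ C(n,i)·p₀^i·(1−p₀)^(n−i)
p-value (one-sided, H₁ less) = 0.99990
At α=0.01: p ≥ α → fail to reject H₀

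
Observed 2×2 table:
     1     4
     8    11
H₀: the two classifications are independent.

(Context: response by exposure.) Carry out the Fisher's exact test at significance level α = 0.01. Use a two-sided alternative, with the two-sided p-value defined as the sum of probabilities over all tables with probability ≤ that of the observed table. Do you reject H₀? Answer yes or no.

Margins: r₁=5, r₂=19, c₁=9, c₂=15, n=24
p_obs = C(5,1)·C(19,8)/C(24,9); sum pmf over tables with pmf ≤ p_obs
p-value (two-sided) = 0.61462
At α=0.01: p ≥ α → fail to reject H₀

reject H₀: no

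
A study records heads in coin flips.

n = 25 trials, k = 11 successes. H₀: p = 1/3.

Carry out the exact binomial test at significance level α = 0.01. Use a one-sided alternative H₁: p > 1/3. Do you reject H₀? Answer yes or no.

reject H₀: no

Exact binomial: n=25, k=11, p₀=1/3=0.3333
P(X≥11) from Σ C(n,i)·p₀^i·(1−p₀)^(n−i)
p-value (one-sided, H₁ greater) = 0.17799
At α=0.01: p ≥ α → fail to reject H₀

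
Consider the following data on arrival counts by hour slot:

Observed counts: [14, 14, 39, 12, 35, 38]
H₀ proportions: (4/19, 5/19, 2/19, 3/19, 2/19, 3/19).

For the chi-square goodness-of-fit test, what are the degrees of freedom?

degrees of freedom = 5

df = k − 1 = 6 − 1 = 5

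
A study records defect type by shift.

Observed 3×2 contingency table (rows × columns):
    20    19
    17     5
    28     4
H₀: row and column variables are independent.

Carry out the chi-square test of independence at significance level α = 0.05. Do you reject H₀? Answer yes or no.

reject H₀: yes

Row totals [39, 22, 32], col totals [65, 28], n=93
χ² = (20−27.26)²/27.26 + (19−11.74)²/11.74 + (17−15.38)²/15.38 + (5−6.62)²/6.62 + (28−22.37)²/22.37 + (4−9.63)²/9.63 = 11.7031
df = 2
p-value (upper-tail) = 0.00288
At α=0.05: p < α → reject H₀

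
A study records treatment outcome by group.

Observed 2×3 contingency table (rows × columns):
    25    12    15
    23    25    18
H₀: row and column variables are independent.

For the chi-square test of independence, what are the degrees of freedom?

degrees of freedom = 2

df = (r−1)(c−1) = (2−1)·(3−1) = 2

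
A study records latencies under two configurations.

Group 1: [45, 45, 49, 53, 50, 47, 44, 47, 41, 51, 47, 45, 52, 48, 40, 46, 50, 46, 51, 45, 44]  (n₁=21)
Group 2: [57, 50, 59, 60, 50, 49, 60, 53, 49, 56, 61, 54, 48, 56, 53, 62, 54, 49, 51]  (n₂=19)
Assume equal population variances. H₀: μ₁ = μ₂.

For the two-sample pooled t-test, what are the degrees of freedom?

degrees of freedom = 38

df = n₁ + n₂ − 2 = 21 + 19 − 2 = 38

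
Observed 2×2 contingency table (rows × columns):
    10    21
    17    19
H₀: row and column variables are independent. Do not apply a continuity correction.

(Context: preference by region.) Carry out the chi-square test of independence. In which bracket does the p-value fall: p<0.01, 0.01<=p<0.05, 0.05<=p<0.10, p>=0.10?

p-value bracket: p>=0.10

Row totals [31, 36], col totals [27, 40], n=67
χ² = (10−12.49)²/12.49 + (21−18.51)²/18.51 + (17−14.51)²/14.51 + (19−21.49)²/21.49 = 1.5503
df = 1
p-value (upper-tail) = 0.21309
→ bracket: p>=0.10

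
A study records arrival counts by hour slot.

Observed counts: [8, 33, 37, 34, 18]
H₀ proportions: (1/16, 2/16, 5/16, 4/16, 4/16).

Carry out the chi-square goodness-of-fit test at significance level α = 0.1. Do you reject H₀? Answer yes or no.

n = 130; E_i = n·p_i = [8.12, 16.25, 40.62, 32.50, 32.50]
χ² = (8−8.12)²/8.12 + (33−16.25)²/16.25 + (37−40.62)²/40.62 + (34−32.50)²/32.50 + (18−32.50)²/32.50 = 24.1292
df = 4
p-value (upper-tail) = 0.00008
At α=0.1: p < α → reject H₀

reject H₀: yes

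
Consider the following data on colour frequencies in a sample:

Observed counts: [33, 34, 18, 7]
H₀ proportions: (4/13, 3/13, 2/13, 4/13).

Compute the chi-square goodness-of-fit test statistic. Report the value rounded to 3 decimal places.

test statistic = 25.542

n = 92; E_i = n·p_i = [28.31, 21.23, 14.15, 28.31]
χ² = (33−28.31)²/28.31 + (34−21.23)²/21.23 + (18−14.15)²/14.15 + (7−28.31)²/28.31 = 25.5417
df = 3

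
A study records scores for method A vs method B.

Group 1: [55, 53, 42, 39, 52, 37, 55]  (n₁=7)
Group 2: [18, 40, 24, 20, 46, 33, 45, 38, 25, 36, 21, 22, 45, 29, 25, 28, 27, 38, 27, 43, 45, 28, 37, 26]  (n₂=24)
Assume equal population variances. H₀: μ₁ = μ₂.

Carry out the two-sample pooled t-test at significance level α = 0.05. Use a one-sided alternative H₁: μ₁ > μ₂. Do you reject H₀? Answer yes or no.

x̄₁=47.571, s₁=7.913, n₁=7
x̄₂=31.917, s₂=8.973, n₂=24
s_p² = [6·7.913² + 23·8.973²]/29 = 76.8120
SE = √(s_p²·(1/7+1/24)) = 3.7648
t = (47.571−31.917)/3.7648 = 4.1582
df = 29
p-value (one-sided, H₁ greater) = 0.00013
At α=0.05: p < α → reject H₀

reject H₀: yes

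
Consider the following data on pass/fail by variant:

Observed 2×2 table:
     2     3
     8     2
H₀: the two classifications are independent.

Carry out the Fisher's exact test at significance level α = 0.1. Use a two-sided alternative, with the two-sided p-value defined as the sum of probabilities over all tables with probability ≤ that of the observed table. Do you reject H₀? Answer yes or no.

reject H₀: no

Margins: r₁=5, r₂=10, c₁=10, c₂=5, n=15
p_obs = C(5,2)·C(10,8)/C(15,10); sum pmf over tables with pmf ≤ p_obs
p-value (two-sided) = 0.25075
At α=0.1: p ≥ α → fail to reject H₀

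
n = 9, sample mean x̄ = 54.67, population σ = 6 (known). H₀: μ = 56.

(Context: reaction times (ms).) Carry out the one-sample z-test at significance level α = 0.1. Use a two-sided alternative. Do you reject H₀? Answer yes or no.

SE = σ/√n = 6/√9 = 2.0000
z = (x̄−μ₀)/SE = (54.67−56)/2.0000 = -0.6650
p-value (two-sided) = 0.50605
At α=0.1: p ≥ α → fail to reject H₀

reject H₀: no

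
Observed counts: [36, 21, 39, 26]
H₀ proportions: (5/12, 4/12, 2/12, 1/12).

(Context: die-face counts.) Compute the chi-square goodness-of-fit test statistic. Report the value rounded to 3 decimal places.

test statistic = 55.634

n = 122; E_i = n·p_i = [50.83, 40.67, 20.33, 10.17]
χ² = (36−50.83)²/50.83 + (21−40.67)²/40.67 + (39−20.33)²/20.33 + (26−10.17)²/10.17 = 55.6344
df = 3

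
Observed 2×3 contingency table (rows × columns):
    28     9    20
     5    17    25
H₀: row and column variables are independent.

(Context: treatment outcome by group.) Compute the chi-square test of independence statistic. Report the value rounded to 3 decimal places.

test statistic = 18.255

Row totals [57, 47], col totals [33, 26, 45], n=104
χ² = (28−18.09)²/18.09 + (9−14.25)²/14.25 + (20−24.66)²/24.66 + (5−14.91)²/14.91 + (17−11.75)²/11.75 + (25−20.34)²/20.34 = 18.2546
df = 2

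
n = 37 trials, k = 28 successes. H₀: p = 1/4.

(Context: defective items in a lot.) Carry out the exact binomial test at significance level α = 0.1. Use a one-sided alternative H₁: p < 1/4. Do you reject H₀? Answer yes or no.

Exact binomial: n=37, k=28, p₀=1/4=0.2500
P(X≤28) from Σ C(n,i)·p₀^i·(1−p₀)^(n−i)
p-value (one-sided, H₁ less) = 1.00000
At α=0.1: p ≥ α → fail to reject H₀

reject H₀: no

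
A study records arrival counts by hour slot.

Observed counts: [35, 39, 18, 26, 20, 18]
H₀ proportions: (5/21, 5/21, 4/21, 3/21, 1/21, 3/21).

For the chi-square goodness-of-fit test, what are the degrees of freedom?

degrees of freedom = 5

df = k − 1 = 6 − 1 = 5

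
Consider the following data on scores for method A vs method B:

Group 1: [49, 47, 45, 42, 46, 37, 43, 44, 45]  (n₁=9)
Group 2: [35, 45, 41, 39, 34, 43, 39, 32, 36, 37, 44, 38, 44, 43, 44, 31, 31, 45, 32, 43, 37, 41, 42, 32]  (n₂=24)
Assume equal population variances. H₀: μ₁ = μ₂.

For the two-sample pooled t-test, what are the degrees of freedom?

df = n₁ + n₂ − 2 = 9 + 24 − 2 = 31

degrees of freedom = 31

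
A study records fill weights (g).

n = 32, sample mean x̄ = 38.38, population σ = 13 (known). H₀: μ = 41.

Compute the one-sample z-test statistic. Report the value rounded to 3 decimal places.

test statistic = -1.140

SE = σ/√n = 13/√32 = 2.2981
z = (x̄−μ₀)/SE = (38.38−41)/2.2981 = -1.1401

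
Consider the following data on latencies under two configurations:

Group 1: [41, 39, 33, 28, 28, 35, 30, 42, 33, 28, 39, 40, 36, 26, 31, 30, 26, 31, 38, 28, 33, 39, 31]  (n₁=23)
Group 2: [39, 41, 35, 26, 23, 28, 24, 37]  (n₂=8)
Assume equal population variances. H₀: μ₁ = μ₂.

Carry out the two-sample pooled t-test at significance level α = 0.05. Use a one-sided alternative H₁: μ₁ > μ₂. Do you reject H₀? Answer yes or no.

x̄₁=33.261, s₁=5.074, n₁=23
x̄₂=31.625, s₂=7.170, n₂=8
s_p² = [22·5.074² + 7·7.170²]/29 = 31.9417
SE = √(s_p²·(1/23+1/8)) = 2.3198
t = (33.261−31.625)/2.3198 = 0.7052
df = 29
p-value (one-sided, H₁ greater) = 0.24316
At α=0.05: p ≥ α → fail to reject H₀

reject H₀: no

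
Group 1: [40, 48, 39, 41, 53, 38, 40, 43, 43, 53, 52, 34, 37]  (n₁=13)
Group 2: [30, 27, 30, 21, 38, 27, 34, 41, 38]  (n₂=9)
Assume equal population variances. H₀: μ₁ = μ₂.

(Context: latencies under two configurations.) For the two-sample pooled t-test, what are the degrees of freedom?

df = n₁ + n₂ − 2 = 13 + 9 − 2 = 20

degrees of freedom = 20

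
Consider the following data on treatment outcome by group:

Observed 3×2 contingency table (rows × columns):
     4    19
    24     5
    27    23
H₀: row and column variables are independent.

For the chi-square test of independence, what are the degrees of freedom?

df = (r−1)(c−1) = (3−1)·(2−1) = 2

degrees of freedom = 2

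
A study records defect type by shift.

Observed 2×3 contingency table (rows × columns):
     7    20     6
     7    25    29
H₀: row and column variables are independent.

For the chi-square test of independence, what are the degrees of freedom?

degrees of freedom = 2

df = (r−1)(c−1) = (2−1)·(3−1) = 2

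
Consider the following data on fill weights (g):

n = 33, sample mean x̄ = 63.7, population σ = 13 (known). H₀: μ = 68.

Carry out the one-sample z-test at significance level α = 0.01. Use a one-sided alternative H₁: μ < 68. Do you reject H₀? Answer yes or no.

SE = σ/√n = 13/√33 = 2.2630
z = (x̄−μ₀)/SE = (63.7−68)/2.2630 = -1.9001
p-value (one-sided, H₁ less) = 0.02871
At α=0.01: p ≥ α → fail to reject H₀

reject H₀: no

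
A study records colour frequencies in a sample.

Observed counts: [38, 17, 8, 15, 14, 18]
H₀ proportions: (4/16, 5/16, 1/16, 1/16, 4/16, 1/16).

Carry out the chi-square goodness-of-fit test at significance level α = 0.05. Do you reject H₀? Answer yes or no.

n = 110; E_i = n·p_i = [27.50, 34.38, 6.88, 6.88, 27.50, 6.88]
χ² = (38−27.50)²/27.50 + (17−34.38)²/34.38 + (8−6.88)²/6.88 + (15−6.88)²/6.88 + (14−27.50)²/27.50 + (18−6.88)²/6.88 = 47.2073
df = 5
p-value (upper-tail) = 0.00000
At α=0.05: p < α → reject H₀

reject H₀: yes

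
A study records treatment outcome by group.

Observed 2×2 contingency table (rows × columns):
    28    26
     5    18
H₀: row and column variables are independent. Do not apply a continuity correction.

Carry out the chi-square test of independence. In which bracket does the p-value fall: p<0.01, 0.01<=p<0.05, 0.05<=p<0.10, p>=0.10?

p-value bracket: 0.01<=p<0.05

Row totals [54, 23], col totals [33, 44], n=77
χ² = (28−23.14)²/23.14 + (26−30.86)²/30.86 + (5−9.86)²/9.86 + (18−13.14)²/13.14 = 5.9724
df = 1
p-value (upper-tail) = 0.01453
→ bracket: 0.01<=p<0.05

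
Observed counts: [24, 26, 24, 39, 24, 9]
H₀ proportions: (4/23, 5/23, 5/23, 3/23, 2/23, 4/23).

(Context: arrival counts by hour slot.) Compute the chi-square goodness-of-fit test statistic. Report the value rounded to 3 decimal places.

test statistic = 44.561

n = 146; E_i = n·p_i = [25.39, 31.74, 31.74, 19.04, 12.70, 25.39]
χ² = (24−25.39)²/25.39 + (26−31.74)²/31.74 + (24−31.74)²/31.74 + (39−19.04)²/19.04 + (24−12.70)²/12.70 + (9−25.39)²/25.39 = 44.5613
df = 5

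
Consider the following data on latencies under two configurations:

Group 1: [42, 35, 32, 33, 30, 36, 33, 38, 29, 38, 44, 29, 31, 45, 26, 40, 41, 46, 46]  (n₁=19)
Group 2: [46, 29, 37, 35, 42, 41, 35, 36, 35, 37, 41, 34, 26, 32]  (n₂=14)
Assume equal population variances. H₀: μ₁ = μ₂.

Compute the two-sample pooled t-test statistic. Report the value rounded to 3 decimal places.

x̄₁=36.526, s₁=6.319, n₁=19
x̄₂=36.143, s₂=5.260, n₂=14
s_p² = [18·6.319² + 13·5.260²]/31 = 34.7887
SE = √(s_p²·(1/19+1/14)) = 2.0775
t = (36.526−36.143)/2.0775 = 0.1846
df = 31

test statistic = 0.185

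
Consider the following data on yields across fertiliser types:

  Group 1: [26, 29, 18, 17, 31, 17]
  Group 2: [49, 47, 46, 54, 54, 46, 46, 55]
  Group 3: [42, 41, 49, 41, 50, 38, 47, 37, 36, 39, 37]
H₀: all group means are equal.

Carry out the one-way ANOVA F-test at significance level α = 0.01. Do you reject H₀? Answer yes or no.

reject H₀: yes

Group means [23.00, 49.62, 41.55], grand mean 39.680
SSB = Σnᵢ(x̄ᵢ−x̄)² = 2498.838; SSW = ΣΣ(x−x̄ᵢ)² = 568.602
MSB = 2498.838/2 = 1249.4189; MSW = 568.602/22 = 25.8456
F = MSB/MSW = 48.3417
df = (2, 22)
p-value (upper-tail) = 0.00000
At α=0.01: p < α → reject H₀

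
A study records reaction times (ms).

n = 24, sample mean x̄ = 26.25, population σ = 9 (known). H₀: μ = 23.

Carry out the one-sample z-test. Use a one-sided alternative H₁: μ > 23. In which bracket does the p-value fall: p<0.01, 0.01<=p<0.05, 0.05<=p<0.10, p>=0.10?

p-value bracket: 0.01<=p<0.05

SE = σ/√n = 9/√24 = 1.8371
z = (x̄−μ₀)/SE = (26.25−23)/1.8371 = 1.7691
p-value (one-sided, H₁ greater) = 0.03844
→ bracket: 0.01<=p<0.05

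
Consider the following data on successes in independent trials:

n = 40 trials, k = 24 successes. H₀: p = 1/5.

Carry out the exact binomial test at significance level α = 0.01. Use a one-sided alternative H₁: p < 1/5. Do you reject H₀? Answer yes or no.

reject H₀: no

Exact binomial: n=40, k=24, p₀=1/5=0.2000
P(X≤24) from Σ C(n,i)·p₀^i·(1−p₀)^(n−i)
p-value (one-sided, H₁ less) = 1.00000
At α=0.01: p ≥ α → fail to reject H₀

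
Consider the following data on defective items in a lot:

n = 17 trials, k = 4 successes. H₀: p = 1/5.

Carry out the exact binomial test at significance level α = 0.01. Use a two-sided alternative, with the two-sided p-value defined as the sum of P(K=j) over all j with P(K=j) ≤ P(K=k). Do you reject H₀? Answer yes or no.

reject H₀: no

Exact binomial: n=17, k=4, p₀=1/5=0.2000
P(X=j) = C(n,j)·p₀^j·(1−p₀)^(n−j); p = Σ P(X=j) over j with P(X=j) ≤ P(X=4)
p-value (two-sided) = 0.76075
At α=0.01: p ≥ α → fail to reject H₀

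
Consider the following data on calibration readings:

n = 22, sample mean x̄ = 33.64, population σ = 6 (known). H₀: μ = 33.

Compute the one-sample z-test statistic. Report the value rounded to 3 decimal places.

SE = σ/√n = 6/√22 = 1.2792
z = (x̄−μ₀)/SE = (33.64−33)/1.2792 = 0.5003

test statistic = 0.500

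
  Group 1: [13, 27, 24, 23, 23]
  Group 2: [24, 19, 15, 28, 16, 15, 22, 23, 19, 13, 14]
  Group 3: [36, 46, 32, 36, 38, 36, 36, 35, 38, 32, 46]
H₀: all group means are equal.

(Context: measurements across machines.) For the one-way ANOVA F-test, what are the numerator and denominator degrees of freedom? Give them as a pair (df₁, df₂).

k = 3 groups, N = 27 total
df = (k−1, N−k) = (3−1, 27−3) = (2, 24)

degrees of freedom = [2, 24]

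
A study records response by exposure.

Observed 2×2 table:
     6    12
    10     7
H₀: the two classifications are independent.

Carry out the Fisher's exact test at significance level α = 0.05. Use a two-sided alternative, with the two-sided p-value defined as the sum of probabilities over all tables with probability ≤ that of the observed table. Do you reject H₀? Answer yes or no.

Margins: r₁=18, r₂=17, c₁=16, c₂=19, n=35
p_obs = C(18,6)·C(17,10)/C(35,16); sum pmf over tables with pmf ≤ p_obs
p-value (two-sided) = 0.18114
At α=0.05: p ≥ α → fail to reject H₀

reject H₀: no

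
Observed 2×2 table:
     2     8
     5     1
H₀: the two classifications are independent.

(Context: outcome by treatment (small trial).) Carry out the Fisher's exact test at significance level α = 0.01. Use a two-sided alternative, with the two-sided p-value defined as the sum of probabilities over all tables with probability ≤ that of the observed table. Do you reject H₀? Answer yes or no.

Margins: r₁=10, r₂=6, c₁=7, c₂=9, n=16
p_obs = C(10,2)·C(6,5)/C(16,7); sum pmf over tables with pmf ≤ p_obs
p-value (two-sided) = 0.03497
At α=0.01: p ≥ α → fail to reject H₀

reject H₀: no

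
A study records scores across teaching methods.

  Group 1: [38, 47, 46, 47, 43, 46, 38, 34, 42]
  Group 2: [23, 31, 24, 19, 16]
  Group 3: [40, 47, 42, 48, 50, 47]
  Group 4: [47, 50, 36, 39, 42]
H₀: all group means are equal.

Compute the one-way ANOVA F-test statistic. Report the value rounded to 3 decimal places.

test statistic = 24.391

Group means [42.33, 22.60, 45.67, 42.80], grand mean 39.280
SSB = Σnᵢ(x̄ᵢ−x̄)² = 1781.707; SSW = ΣΣ(x−x̄ᵢ)² = 511.333
MSB = 1781.707/3 = 593.9022; MSW = 511.333/21 = 24.3492
F = MSB/MSW = 24.3910
df = (3, 21)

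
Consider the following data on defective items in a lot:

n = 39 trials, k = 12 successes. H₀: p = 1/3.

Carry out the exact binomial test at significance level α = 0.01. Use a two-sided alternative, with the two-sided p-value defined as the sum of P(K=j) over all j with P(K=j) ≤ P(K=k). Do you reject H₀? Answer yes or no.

reject H₀: no

Exact binomial: n=39, k=12, p₀=1/3=0.3333
P(X=j) = C(n,j)·p₀^j·(1−p₀)^(n−j); p = Σ P(X=j) over j with P(X=j) ≤ P(X=12)
p-value (two-sided) = 0.86550
At α=0.01: p ≥ α → fail to reject H₀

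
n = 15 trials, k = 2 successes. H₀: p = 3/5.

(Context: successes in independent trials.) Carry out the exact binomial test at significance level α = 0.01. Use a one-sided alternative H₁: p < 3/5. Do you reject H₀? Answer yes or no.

Exact binomial: n=15, k=2, p₀=3/5=0.6000
P(X≤2) from Σ C(n,i)·p₀^i·(1−p₀)^(n−i)
p-value (one-sided, H₁ less) = 0.00028
At α=0.01: p < α → reject H₀

reject H₀: yes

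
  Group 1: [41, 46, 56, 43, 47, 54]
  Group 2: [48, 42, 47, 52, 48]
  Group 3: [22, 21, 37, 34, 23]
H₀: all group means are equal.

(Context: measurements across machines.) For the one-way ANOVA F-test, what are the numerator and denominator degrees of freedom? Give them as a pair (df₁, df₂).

k = 3 groups, N = 16 total
df = (k−1, N−k) = (3−1, 16−3) = (2, 13)

degrees of freedom = [2, 13]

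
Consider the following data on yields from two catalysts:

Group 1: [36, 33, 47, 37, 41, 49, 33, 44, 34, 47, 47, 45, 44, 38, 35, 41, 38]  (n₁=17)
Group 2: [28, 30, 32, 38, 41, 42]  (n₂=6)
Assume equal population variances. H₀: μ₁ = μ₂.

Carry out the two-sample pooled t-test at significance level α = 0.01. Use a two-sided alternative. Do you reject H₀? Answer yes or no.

x̄₁=40.529, s₁=5.444, n₁=17
x̄₂=35.167, s₂=5.947, n₂=6
s_p² = [16·5.444² + 5·5.947²]/21 = 31.0033
SE = √(s_p²·(1/17+1/6)) = 2.6440
t = (40.529−35.167)/2.6440 = 2.0282
df = 21
p-value (two-sided) = 0.05541
At α=0.01: p ≥ α → fail to reject H₀

reject H₀: no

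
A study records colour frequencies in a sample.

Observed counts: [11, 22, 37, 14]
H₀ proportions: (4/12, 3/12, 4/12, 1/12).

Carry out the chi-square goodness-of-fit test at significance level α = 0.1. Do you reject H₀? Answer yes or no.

n = 84; E_i = n·p_i = [28.00, 21.00, 28.00, 7.00]
χ² = (11−28.00)²/28.00 + (22−21.00)²/21.00 + (37−28.00)²/28.00 + (14−7.00)²/7.00 = 20.2619
df = 3
p-value (upper-tail) = 0.00015
At α=0.1: p < α → reject H₀

reject H₀: yes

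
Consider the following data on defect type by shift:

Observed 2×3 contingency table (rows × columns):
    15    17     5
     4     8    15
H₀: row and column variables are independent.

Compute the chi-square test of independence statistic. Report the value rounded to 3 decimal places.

Row totals [37, 27], col totals [19, 25, 20], n=64
χ² = (15−10.98)²/10.98 + (17−14.45)²/14.45 + (5−11.56)²/11.56 + (4−8.02)²/8.02 + (8−10.55)²/10.55 + (15−8.44)²/8.44 = 13.3724
df = 2

test statistic = 13.372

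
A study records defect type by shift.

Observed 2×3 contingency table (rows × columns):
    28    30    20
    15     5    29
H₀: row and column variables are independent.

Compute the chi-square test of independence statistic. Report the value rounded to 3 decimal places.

Row totals [78, 49], col totals [43, 35, 49], n=127
χ² = (28−26.41)²/26.41 + (30−21.50)²/21.50 + (20−30.09)²/30.09 + (15−16.59)²/16.59 + (5−13.50)²/13.50 + (29−18.91)²/18.91 = 17.7436
df = 2

test statistic = 17.744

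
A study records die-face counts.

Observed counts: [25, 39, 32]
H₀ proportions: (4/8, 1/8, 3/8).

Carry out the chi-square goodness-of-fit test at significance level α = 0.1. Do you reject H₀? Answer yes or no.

reject H₀: yes

n = 96; E_i = n·p_i = [48.00, 12.00, 36.00]
χ² = (25−48.00)²/48.00 + (39−12.00)²/12.00 + (32−36.00)²/36.00 = 72.2153
df = 2
p-value (upper-tail) = 0.00000
At α=0.1: p < α → reject H₀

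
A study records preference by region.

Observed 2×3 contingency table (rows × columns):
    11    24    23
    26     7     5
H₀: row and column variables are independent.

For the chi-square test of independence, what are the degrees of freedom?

degrees of freedom = 2

df = (r−1)(c−1) = (2−1)·(3−1) = 2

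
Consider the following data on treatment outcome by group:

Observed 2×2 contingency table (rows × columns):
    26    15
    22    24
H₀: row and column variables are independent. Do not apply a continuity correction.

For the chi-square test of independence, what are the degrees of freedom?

degrees of freedom = 1

df = (r−1)(c−1) = (2−1)·(2−1) = 1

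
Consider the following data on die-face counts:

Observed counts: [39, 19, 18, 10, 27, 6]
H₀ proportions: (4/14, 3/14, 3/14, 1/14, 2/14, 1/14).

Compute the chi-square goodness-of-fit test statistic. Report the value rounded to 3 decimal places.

n = 119; E_i = n·p_i = [34.00, 25.50, 25.50, 8.50, 17.00, 8.50]
χ² = (39−34.00)²/34.00 + (19−25.50)²/25.50 + (18−25.50)²/25.50 + (10−8.50)²/8.50 + (27−17.00)²/17.00 + (6−8.50)²/8.50 = 11.4804
df = 5

test statistic = 11.480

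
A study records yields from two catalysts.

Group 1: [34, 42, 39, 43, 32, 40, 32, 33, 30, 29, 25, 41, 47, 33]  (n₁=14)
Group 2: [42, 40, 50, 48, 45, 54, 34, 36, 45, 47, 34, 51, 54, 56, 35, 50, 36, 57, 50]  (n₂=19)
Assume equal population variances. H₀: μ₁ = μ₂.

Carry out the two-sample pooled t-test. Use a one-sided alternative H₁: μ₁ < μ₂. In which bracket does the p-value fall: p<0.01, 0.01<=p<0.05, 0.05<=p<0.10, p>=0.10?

x̄₁=35.714, s₁=6.293, n₁=14
x̄₂=45.474, s₂=7.763, n₂=19
s_p² = [13·6.293² + 18·7.763²]/31 = 51.5998
SE = √(s_p²·(1/14+1/19)) = 2.5301
t = (35.714−45.474)/2.5301 = -3.8573
df = 31
p-value (one-sided, H₁ less) = 0.00027
→ bracket: p<0.01

p-value bracket: p<0.01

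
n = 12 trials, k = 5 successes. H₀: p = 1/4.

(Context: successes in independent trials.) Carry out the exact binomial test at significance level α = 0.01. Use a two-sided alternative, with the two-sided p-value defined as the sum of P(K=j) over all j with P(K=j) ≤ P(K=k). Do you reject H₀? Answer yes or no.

Exact binomial: n=12, k=5, p₀=1/4=0.2500
P(X=j) = C(n,j)·p₀^j·(1−p₀)^(n−j); p = Σ P(X=j) over j with P(X=j) ≤ P(X=5)
p-value (two-sided) = 0.18932
At α=0.01: p ≥ α → fail to reject H₀

reject H₀: no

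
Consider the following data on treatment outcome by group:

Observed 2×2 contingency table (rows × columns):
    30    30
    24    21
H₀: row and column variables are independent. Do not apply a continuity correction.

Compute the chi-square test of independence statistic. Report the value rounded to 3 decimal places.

Row totals [60, 45], col totals [54, 51], n=105
χ² = (30−30.86)²/30.86 + (30−29.14)²/29.14 + (24−23.14)²/23.14 + (21−21.86)²/21.86 = 0.1144
df = 1

test statistic = 0.114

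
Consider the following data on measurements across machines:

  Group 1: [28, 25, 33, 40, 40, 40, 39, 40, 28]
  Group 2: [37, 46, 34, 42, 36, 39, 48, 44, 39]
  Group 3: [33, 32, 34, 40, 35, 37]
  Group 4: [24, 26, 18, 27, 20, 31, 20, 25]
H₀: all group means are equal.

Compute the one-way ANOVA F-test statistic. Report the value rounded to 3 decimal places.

test statistic = 16.937

Group means [34.78, 40.56, 35.17, 23.88], grand mean 33.750
SSB = Σnᵢ(x̄ᵢ−x̄)² = 1218.514; SSW = ΣΣ(x−x̄ᵢ)² = 671.486
MSB = 1218.514/3 = 406.1713; MSW = 671.486/28 = 23.9816
F = MSB/MSW = 16.9368
df = (3, 28)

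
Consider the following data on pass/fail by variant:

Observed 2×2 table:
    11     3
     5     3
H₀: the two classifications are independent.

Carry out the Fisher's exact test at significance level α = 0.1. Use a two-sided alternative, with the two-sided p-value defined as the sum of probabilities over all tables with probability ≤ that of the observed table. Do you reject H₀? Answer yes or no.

reject H₀: no

Margins: r₁=14, r₂=8, c₁=16, c₂=6, n=22
p_obs = C(14,11)·C(8,5)/C(22,16); sum pmf over tables with pmf ≤ p_obs
p-value (two-sided) = 0.62436
At α=0.1: p ≥ α → fail to reject H₀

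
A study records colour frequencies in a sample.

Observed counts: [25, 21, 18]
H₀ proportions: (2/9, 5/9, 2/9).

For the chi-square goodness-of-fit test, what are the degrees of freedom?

df = k − 1 = 3 − 1 = 2

degrees of freedom = 2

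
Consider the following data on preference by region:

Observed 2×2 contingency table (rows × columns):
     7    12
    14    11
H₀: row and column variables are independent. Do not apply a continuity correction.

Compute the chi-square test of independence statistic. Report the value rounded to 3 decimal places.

Row totals [19, 25], col totals [21, 23], n=44
χ² = (7−9.07)²/9.07 + (12−9.93)²/9.93 + (14−11.93)²/11.93 + (11−13.07)²/13.07 = 1.5882
df = 1

test statistic = 1.588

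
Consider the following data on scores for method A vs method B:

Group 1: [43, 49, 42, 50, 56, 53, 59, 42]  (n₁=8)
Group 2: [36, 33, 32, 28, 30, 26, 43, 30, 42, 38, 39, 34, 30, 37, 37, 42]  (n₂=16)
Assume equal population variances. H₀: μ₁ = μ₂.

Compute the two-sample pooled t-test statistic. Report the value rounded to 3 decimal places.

test statistic = 5.853

x̄₁=49.250, s₁=6.541, n₁=8
x̄₂=34.812, s₂=5.256, n₂=16
s_p² = [7·6.541² + 15·5.256²]/22 = 32.4517
SE = √(s_p²·(1/8+1/16)) = 2.4667
t = (49.250−34.812)/2.4667 = 5.8529
df = 22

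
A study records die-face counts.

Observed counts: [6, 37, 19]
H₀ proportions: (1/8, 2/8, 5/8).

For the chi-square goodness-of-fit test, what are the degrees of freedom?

degrees of freedom = 2

df = k − 1 = 3 − 1 = 2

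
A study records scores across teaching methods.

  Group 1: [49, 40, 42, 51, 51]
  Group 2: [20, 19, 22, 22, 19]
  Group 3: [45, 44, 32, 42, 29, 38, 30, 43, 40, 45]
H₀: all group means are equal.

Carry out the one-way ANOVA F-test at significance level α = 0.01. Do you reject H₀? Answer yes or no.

reject H₀: yes

Group means [46.60, 20.40, 38.80], grand mean 36.150
SSB = Σnᵢ(x̄ᵢ−x̄)² = 1856.550; SSW = ΣΣ(x−x̄ᵢ)² = 472.000
MSB = 1856.550/2 = 928.2750; MSW = 472.000/17 = 27.7647
F = MSB/MSW = 33.4336
df = (2, 17)
p-value (upper-tail) = 0.00000
At α=0.01: p < α → reject H₀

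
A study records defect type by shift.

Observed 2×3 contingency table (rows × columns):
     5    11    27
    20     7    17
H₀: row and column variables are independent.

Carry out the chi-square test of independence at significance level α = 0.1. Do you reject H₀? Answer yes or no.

reject H₀: yes

Row totals [43, 44], col totals [25, 18, 44], n=87
χ² = (5−12.36)²/12.36 + (11−8.90)²/8.90 + (27−21.75)²/21.75 + (20−12.64)²/12.64 + (7−9.10)²/9.10 + (17−22.25)²/22.25 = 12.1517
df = 2
p-value (upper-tail) = 0.00230
At α=0.1: p < α → reject H₀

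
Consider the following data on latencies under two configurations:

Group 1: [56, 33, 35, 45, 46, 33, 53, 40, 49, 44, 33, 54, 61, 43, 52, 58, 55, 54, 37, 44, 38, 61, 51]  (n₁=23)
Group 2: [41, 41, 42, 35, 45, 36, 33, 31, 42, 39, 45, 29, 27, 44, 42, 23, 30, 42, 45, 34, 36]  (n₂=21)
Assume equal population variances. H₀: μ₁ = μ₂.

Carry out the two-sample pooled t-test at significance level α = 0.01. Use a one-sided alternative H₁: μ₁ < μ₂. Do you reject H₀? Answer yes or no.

reject H₀: no

x̄₁=46.739, s₁=9.136, n₁=23
x̄₂=37.238, s₂=6.526, n₂=21
s_p² = [22·9.136² + 20·6.526²]/42 = 64.0058
SE = √(s_p²·(1/23+1/21)) = 2.4147
t = (46.739−37.238)/2.4147 = 3.9347
df = 42
p-value (one-sided, H₁ less) = 0.99985
At α=0.01: p ≥ α → fail to reject H₀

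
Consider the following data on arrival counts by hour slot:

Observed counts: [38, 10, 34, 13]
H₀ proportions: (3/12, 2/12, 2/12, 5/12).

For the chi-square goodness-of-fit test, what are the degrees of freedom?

df = k − 1 = 4 − 1 = 3

degrees of freedom = 3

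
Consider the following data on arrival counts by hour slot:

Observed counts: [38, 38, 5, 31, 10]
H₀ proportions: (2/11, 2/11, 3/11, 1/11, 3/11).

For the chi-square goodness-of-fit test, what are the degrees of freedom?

degrees of freedom = 4

df = k − 1 = 5 − 1 = 4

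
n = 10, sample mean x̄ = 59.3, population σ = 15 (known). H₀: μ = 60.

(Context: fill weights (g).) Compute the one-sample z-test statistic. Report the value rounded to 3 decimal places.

SE = σ/√n = 15/√10 = 4.7434
z = (x̄−μ₀)/SE = (59.3−60)/4.7434 = -0.1476

test statistic = -0.148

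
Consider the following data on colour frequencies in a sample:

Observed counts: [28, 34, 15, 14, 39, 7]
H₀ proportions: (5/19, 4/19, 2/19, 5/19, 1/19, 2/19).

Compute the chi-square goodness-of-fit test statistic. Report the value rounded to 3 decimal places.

test statistic = 160.204

n = 137; E_i = n·p_i = [36.05, 28.84, 14.42, 36.05, 7.21, 14.42]
χ² = (28−36.05)²/36.05 + (34−28.84)²/28.84 + (15−14.42)²/14.42 + (14−36.05)²/36.05 + (39−7.21)²/7.21 + (7−14.42)²/14.42 = 160.2044
df = 5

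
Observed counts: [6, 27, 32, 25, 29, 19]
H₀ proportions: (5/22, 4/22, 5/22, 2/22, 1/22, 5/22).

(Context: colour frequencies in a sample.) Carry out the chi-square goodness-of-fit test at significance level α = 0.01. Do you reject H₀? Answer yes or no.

reject H₀: yes

n = 138; E_i = n·p_i = [31.36, 25.09, 31.36, 12.55, 6.27, 31.36]
χ² = (6−31.36)²/31.36 + (27−25.09)²/25.09 + (32−31.36)²/31.36 + (25−12.55)²/12.55 + (29−6.27)²/6.27 + (19−31.36)²/31.36 = 120.2529
df = 5
p-value (upper-tail) = 0.00000
At α=0.01: p < α → reject H₀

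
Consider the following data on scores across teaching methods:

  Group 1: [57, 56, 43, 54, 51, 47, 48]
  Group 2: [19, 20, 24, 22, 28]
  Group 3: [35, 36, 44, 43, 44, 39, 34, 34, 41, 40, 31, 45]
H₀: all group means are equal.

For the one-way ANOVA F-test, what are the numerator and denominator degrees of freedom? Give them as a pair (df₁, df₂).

k = 3 groups, N = 24 total
df = (k−1, N−k) = (3−1, 24−3) = (2, 21)

degrees of freedom = [2, 21]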